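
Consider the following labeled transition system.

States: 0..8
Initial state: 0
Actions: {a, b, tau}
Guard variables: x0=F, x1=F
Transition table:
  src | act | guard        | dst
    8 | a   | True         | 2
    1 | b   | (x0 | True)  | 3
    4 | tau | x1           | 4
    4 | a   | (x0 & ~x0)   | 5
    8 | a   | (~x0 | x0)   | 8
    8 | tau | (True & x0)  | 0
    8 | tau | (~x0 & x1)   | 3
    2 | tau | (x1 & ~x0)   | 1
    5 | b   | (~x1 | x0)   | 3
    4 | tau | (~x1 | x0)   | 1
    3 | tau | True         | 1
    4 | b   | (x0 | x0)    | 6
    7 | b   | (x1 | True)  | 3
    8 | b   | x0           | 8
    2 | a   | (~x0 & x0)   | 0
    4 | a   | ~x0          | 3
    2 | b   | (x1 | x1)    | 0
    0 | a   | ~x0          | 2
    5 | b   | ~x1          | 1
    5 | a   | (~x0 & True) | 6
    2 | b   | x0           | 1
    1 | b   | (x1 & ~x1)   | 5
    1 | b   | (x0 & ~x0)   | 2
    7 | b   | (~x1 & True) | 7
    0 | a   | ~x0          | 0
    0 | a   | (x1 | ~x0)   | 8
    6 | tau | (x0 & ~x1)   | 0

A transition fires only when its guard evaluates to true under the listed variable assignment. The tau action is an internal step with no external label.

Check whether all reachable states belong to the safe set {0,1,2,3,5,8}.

Safe = {0,1,2,3,5,8}
R = {0,2,8}
  0: ✓
  2: ✓
  8: ✓

Answer: INVARIANT HOLDS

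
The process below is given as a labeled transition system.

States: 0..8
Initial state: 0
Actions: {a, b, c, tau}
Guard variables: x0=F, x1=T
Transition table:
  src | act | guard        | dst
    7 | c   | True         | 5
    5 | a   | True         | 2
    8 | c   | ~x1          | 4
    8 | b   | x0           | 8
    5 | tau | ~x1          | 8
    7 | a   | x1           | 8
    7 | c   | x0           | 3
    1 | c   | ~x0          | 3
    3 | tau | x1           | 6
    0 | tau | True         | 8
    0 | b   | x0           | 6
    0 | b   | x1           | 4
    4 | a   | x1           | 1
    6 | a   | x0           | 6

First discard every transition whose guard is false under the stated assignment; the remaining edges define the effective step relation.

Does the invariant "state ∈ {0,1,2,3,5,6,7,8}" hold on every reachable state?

Safe = {0,1,2,3,5,6,7,8}
Reachable = {0,1,3,4,6,8}
  0: ✓
  1: ✓
  3: ✓
  4: ✗ unsafe
  6: ✓
  8: ✓
counterexample path to 4: b

Answer: INVARIANT VIOLATED at state 4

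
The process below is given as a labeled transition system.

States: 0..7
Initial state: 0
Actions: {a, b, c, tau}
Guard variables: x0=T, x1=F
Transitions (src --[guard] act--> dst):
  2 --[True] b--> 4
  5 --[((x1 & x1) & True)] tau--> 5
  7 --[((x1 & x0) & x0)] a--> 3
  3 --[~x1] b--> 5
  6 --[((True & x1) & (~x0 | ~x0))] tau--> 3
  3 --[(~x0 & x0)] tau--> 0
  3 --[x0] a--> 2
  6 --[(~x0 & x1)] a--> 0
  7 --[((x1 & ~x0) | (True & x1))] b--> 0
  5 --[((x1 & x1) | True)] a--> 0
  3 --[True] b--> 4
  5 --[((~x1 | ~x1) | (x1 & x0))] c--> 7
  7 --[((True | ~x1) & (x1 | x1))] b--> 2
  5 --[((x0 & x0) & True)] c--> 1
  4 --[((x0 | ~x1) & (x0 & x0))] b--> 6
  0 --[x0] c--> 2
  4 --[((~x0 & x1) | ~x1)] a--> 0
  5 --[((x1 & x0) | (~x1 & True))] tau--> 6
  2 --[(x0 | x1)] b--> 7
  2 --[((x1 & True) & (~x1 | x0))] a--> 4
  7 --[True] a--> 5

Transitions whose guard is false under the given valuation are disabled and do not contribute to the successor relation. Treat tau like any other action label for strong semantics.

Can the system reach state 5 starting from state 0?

Guard filter leaves 13 enabled edge(s).
depth 0: {0}
depth 1: {2}  cumulative {0,2}
depth 2: {4,7}  cumulative {0,2,4,7}
depth 3: {5,6}  cumulative {0,2,4,5,6,7}
depth 4: {1}  cumulative {0,1,2,4,5,6,7}
Reach set: {0,1,2,4,5,6,7}
witness 5: c·b·a

Answer: REACHABLE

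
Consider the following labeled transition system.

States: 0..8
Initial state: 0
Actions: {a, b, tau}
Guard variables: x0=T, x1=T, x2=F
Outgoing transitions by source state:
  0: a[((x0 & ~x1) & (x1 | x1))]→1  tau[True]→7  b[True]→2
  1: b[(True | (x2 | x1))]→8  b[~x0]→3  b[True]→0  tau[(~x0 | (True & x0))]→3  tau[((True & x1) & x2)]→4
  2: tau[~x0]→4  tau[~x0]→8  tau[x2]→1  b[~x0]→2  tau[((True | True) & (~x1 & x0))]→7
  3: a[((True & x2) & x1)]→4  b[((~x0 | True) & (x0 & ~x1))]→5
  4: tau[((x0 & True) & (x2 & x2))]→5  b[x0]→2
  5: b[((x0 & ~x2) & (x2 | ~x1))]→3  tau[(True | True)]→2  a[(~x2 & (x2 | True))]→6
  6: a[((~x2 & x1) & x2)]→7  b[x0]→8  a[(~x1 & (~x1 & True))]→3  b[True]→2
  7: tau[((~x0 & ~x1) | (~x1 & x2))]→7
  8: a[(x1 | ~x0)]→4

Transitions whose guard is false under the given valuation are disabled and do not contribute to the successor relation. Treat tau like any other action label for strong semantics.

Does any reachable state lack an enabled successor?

R = {0,2,7}
  0: b→2  tau→7  [2 out]
  2: ∅  [no exit]
  7: ∅  [no exit]
Path to 2: b

Answer: DEADLOCK at state 2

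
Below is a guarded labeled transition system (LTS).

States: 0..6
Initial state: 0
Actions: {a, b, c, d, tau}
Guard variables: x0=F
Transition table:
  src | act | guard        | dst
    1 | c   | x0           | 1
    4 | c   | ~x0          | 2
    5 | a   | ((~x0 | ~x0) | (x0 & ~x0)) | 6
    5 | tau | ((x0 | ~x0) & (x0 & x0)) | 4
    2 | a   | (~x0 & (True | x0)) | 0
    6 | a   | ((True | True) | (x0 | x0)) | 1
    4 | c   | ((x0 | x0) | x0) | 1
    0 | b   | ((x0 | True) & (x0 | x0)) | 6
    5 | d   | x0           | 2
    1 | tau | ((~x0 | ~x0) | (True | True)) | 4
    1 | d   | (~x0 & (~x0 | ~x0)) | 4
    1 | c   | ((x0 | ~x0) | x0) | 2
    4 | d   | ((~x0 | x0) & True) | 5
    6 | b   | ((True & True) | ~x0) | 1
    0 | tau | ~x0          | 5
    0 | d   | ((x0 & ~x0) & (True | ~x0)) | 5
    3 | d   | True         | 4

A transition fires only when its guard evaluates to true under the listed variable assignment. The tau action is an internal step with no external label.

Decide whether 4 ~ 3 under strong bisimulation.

Answer: NOT BISIMILAR

Analysis:
Bisimulation quotient by refinement:
  round 0: {{0,1,2,3,4,5,6}}
  round 1: {{0},{1},{2,5},{3},{4},{6}}
  round 2: {{0},{1},{2},{3},{4},{5},{6}}
7 equivalence class(es) (converged in 3)
4∈{4}, 3∈{3}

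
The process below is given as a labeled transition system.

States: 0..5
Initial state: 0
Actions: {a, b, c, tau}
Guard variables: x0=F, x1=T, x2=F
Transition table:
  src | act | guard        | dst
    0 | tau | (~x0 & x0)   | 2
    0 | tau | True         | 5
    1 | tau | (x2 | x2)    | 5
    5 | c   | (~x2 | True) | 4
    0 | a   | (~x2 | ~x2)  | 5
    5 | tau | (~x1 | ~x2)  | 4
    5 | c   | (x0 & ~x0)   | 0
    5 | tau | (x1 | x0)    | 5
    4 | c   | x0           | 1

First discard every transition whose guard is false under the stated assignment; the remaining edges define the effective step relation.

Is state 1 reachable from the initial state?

After dropping false guards: 5 live edges.
Layer 0: {0}
Layer 1: {5}  now seen {0,5}
Layer 2: {4}  now seen {0,4,5}
Reach set: {0,4,5}

Answer: UNREACHABLE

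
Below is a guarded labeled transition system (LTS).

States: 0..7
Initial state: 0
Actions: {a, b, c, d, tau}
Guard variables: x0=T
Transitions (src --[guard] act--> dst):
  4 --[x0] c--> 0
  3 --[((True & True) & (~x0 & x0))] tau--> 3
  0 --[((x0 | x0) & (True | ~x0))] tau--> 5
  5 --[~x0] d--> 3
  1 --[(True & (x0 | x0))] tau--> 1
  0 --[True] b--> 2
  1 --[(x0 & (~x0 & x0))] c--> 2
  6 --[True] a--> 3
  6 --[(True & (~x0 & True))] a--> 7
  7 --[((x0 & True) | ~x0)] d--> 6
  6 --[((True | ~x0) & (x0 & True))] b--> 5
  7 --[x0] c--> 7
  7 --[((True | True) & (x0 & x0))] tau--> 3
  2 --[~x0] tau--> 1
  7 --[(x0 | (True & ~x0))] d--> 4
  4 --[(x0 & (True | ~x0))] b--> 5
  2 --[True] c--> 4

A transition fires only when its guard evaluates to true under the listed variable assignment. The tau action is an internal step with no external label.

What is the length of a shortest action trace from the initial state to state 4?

Breadth-first toward 4:
  depth 0: {0}
  depth 1: {2,5}
  depth 2: {4}
first hit 4 at d=2 via b·c

Answer: 2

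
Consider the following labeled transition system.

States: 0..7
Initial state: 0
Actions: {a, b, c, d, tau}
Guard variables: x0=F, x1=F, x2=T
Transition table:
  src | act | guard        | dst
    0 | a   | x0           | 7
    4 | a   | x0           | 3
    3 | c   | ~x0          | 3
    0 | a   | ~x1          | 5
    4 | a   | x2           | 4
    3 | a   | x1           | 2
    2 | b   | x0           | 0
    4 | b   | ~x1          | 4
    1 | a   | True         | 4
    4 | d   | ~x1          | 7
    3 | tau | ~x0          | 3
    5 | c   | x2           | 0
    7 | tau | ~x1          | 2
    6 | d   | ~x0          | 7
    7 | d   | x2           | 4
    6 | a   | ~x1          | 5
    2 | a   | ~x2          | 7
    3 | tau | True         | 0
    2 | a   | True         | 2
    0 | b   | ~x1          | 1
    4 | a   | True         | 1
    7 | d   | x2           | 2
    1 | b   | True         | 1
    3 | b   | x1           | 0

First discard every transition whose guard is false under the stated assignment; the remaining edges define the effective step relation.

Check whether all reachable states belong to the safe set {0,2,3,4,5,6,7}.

Answer: INVARIANT VIOLATED at state 1

Trace:
Allowed set {0,2,3,4,5,6,7}
Reach set: {0,1,2,4,5,7}
  0: ✓
  1: VIOLATES
  2: ✓
  4: ✓
  5: ✓
  7: ✓
counterexample path to 1: b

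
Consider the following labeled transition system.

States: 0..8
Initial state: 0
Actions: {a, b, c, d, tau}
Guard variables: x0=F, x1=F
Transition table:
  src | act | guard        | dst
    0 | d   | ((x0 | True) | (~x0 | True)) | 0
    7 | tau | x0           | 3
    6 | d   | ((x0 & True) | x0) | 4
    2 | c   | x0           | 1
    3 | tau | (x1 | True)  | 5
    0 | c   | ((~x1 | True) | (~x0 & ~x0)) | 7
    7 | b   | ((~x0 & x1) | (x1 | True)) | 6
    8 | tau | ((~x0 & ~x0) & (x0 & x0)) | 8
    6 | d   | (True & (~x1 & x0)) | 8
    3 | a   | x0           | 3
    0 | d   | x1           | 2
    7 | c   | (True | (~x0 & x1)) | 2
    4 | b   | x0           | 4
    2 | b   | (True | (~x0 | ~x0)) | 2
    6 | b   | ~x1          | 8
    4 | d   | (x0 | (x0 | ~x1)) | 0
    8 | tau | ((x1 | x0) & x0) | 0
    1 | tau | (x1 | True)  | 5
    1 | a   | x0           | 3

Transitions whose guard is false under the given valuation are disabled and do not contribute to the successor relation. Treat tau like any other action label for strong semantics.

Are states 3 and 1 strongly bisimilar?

Answer: BISIMILAR

Analysis:
Bisimulation quotient by refinement:
  P[0] = {{0,1,2,3,4,5,6,7,8}}
  P[1] = {{0},{1,3},{2,6},{4},{5,8},{7}}
  P[2] = {{0},{1,3},{2},{4},{5,8},{6},{7}}
stable after 3 split(s): 7 block(s)
class of 3: {1,3}; class of 1: {1,3}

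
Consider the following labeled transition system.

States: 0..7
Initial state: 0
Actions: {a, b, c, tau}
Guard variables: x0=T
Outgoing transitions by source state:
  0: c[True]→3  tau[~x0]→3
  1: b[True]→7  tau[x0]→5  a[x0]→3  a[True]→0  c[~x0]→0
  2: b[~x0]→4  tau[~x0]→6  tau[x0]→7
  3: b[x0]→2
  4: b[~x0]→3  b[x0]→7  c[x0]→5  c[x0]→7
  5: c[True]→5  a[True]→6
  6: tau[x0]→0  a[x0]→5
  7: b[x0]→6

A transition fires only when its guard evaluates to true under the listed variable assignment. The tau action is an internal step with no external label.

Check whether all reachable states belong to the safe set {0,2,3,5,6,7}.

Answer: INVARIANT HOLDS

Analysis:
Inv-set: {0,2,3,5,6,7}
Reachable = {0,2,3,5,6,7}
  0: ok
  2: ok
  3: ok
  5: ok
  6: ok
  7: ok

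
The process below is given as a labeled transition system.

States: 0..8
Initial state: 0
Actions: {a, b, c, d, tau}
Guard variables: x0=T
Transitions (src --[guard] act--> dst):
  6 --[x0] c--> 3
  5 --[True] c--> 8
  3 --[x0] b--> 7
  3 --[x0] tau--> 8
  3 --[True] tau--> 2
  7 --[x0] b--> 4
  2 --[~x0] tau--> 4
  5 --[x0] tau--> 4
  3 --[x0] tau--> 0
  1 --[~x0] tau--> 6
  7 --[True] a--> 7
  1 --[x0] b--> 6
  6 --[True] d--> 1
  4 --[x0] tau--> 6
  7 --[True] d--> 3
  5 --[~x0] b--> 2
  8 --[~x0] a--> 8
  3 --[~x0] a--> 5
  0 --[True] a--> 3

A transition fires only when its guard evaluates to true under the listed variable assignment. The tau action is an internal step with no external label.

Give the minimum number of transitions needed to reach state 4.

Answer: 3

Trace:
Layered search for 4:
  L0 = {0}
  L1 = {3}
  L2 = {2,7,8}
  L3 = {4}
4 enters at depth 3; path a·b·b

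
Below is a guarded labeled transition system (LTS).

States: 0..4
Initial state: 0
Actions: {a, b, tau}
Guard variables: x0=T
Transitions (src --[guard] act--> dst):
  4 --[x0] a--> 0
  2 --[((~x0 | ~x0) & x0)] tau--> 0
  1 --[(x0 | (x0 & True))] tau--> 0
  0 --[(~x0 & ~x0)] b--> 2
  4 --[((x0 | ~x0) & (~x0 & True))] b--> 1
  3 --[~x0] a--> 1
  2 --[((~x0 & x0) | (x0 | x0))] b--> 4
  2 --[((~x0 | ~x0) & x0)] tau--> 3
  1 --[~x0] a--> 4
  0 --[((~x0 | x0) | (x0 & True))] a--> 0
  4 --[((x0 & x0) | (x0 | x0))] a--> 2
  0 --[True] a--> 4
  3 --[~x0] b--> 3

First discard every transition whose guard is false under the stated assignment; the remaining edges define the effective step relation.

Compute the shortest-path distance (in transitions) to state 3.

Answer: UNREACHABLE

Trace:
Layered search for 3:
  Layer 0: {0}
  Layer 1: {4}
  Layer 2: {2}
3 never appears.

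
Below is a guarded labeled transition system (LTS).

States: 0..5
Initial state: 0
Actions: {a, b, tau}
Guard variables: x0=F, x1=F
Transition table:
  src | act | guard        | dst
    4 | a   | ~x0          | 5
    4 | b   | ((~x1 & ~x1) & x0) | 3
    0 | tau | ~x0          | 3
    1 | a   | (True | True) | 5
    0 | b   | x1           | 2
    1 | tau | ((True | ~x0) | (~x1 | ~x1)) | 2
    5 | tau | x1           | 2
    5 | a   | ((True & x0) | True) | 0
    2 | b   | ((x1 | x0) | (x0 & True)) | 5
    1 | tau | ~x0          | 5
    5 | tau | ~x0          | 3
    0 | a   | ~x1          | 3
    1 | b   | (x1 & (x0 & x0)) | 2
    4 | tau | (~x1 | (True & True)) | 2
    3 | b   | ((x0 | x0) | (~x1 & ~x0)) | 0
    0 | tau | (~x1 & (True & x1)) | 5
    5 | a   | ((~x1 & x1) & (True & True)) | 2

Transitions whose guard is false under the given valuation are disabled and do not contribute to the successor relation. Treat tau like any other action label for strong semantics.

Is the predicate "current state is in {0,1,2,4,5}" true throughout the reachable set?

Answer: INVARIANT VIOLATED at state 3

Working:
Allowed set {0,1,2,4,5}
Reachable = {0,3}
  0: safe
  3: outside
reach 3 via tau — violates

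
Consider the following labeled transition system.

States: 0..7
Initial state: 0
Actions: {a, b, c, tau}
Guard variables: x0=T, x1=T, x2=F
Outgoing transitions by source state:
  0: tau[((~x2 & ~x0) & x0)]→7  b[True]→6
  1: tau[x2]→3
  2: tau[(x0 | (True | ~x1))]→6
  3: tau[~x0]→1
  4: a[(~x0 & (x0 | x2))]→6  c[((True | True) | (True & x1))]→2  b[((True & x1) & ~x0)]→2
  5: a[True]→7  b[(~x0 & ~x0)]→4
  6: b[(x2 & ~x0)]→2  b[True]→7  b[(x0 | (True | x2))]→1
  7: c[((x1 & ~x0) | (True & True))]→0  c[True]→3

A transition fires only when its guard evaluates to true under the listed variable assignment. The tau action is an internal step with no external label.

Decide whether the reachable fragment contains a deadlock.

Answer: DEADLOCK at state 1

Working:
Reachable = {0,1,3,6,7}
  0: b→6  [1 exit(s)]
  1: ∅  [deadlock]
  3: ∅  [deadlock]
  6: b→1  b→7  [2 exit(s)]
  7: c→0  c→3  [2 exit(s)]
Path to 1: b·b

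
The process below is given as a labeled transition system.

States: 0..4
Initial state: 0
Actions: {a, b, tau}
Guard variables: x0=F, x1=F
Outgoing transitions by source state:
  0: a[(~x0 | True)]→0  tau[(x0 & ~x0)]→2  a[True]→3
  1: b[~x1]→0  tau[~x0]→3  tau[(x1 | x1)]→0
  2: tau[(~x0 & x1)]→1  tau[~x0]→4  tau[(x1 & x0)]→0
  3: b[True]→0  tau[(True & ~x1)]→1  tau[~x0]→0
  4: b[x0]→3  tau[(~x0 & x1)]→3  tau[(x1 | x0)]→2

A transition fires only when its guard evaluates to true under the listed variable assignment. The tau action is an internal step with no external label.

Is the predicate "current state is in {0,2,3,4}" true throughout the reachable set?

Allowed set {0,2,3,4}
Reachable = {0,1,3}
  0: ok
  1: VIOLATES
  3: ok
reach 1 via a·tau — violates

Answer: INVARIANT VIOLATED at state 1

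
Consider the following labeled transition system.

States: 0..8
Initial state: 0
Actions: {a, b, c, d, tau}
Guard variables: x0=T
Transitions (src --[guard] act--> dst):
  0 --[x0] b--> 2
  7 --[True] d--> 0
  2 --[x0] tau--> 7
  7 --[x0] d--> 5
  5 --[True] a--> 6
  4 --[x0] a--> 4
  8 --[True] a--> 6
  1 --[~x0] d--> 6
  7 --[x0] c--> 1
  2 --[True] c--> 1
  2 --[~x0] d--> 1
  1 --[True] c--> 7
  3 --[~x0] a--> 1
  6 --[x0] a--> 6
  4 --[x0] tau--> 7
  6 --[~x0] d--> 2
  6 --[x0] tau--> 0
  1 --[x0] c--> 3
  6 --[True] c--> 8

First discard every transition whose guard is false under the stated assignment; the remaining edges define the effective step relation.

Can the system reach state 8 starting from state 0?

Answer: REACHABLE

Analysis:
15 transition(s) survive guard evaluation.
L0 = {0}
L1 = {2}  cumulative {0,2}
L2 = {1,7}  cumulative {0,1,2,7}
L3 = {3,5}  cumulative {0,1,2,3,5,7}
L4 = {6}  cumulative {0,1,2,3,5,6,7}
L5 = {8}  cumulative {0,1,2,3,5,6,7,8}
Reach set: {0,1,2,3,5,6,7,8}
Path to 8: b·tau·d·a·c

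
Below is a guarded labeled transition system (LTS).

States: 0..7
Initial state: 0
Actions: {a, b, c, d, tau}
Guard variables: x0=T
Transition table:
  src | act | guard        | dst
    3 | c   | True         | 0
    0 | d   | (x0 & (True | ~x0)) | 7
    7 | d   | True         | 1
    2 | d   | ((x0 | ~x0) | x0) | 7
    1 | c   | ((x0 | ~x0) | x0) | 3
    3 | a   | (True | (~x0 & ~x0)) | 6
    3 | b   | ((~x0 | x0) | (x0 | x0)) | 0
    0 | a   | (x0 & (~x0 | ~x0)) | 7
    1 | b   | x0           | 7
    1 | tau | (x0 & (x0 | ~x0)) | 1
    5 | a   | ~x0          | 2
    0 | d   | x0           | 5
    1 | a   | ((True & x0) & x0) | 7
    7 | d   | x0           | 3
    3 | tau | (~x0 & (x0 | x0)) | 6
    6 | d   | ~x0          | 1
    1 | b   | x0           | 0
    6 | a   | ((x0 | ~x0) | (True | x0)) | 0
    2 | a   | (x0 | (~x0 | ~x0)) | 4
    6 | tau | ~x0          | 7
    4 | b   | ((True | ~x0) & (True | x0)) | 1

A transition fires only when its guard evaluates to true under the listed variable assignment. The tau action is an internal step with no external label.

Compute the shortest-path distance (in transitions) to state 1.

Breadth-first toward 1:
  L0 = {0}
  L1 = {5,7}
  L2 = {1,3}
1 enters at depth 2; path d·d

Answer: 2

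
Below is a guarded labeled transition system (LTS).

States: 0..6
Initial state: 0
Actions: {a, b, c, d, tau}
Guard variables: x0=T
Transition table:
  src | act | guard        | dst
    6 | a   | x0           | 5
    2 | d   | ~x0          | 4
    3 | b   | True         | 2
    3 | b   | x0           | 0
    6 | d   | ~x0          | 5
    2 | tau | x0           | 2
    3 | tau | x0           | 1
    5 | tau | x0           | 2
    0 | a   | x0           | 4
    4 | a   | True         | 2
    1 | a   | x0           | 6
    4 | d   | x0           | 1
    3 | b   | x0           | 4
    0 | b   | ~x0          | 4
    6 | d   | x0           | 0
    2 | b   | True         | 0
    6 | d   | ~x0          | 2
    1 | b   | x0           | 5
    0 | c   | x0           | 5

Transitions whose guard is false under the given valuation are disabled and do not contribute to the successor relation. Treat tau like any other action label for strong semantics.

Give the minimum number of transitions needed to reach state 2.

BFS to 2:
  Layer 0: {0}
  Layer 1: {4,5}
  Layer 2: {1,2}
2 enters at depth 2; path a·a

Answer: 2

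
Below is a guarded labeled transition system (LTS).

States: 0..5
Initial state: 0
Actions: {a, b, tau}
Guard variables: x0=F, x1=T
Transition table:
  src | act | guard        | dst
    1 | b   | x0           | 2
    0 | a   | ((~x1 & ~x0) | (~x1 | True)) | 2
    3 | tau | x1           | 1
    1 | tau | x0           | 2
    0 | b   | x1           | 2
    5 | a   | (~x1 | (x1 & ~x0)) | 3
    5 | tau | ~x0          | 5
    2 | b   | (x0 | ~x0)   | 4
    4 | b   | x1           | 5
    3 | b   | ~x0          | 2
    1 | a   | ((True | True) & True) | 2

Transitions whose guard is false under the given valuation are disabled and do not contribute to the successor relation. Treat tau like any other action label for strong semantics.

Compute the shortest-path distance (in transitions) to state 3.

BFS to 3:
  Layer 0: {0}
  Layer 1: {2}
  Layer 2: {4}
  Layer 3: {5}
  Layer 4: {3}
first hit 3 at d=4 via a·b·b·a

Answer: 4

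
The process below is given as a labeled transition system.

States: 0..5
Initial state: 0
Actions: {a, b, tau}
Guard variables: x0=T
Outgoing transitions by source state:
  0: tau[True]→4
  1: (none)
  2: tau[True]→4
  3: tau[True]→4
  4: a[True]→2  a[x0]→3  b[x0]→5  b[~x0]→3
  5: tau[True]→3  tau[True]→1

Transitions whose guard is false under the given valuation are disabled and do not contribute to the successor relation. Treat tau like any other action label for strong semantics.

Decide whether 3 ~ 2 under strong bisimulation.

Bisimulation quotient by refinement:
  π0 = {{0,1,2,3,4,5}}
  π1 = {{0,2,3,5},{1},{4}}
  π2 = {{0,2,3},{1},{4},{5}}
stable after 3 split(s): 4 block(s)
class of 3: {0,2,3}; class of 2: {0,2,3}

Answer: BISIMILAR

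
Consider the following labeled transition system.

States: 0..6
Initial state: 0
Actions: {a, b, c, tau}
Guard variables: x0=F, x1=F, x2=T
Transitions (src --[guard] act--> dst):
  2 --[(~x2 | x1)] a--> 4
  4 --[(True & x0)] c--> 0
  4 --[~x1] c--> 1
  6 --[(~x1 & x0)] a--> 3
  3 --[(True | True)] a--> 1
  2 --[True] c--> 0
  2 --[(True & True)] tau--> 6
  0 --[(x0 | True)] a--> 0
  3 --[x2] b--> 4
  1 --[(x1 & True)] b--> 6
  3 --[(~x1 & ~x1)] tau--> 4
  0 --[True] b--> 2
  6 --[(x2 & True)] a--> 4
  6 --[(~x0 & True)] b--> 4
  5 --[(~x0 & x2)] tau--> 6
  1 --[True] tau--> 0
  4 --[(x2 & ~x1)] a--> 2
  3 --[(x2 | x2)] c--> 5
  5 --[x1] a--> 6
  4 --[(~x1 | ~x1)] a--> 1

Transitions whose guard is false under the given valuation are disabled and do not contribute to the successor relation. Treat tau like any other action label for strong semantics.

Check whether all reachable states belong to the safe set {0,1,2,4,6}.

Answer: INVARIANT HOLDS

Analysis:
Allowed set {0,1,2,4,6}
Reachable = {0,1,2,4,6}
  0: safe
  1: safe
  2: safe
  4: safe
  6: safe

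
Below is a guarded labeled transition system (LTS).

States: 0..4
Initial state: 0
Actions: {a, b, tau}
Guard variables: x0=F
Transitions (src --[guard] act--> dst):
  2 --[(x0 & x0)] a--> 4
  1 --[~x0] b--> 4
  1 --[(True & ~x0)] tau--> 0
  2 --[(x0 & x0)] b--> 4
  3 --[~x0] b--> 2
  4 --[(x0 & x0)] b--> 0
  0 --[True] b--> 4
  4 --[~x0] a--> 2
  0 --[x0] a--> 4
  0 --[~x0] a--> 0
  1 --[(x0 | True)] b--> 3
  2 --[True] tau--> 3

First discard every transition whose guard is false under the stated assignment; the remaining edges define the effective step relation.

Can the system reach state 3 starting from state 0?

Answer: REACHABLE

Trace:
Guard filter leaves 8 enabled edge(s).
Layer 0: {0}
Layer 1: {4}  cumulative {0,4}
Layer 2: {2}  cumulative {0,2,4}
Layer 3: {3}  cumulative {0,2,3,4}
Reach set: {0,2,3,4}
witness 3: b·a·tau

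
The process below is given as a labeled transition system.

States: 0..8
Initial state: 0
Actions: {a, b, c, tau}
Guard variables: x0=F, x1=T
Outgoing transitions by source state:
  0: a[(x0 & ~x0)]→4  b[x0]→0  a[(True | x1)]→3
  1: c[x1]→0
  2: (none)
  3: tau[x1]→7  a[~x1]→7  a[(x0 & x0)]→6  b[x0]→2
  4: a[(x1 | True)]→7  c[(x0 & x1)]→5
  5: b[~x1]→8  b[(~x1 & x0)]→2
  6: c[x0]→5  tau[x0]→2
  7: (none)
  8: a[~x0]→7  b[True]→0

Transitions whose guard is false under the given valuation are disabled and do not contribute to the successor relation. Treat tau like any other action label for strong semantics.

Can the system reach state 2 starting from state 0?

6 transition(s) survive guard evaluation.
L0 = {0}
L1 = {3}  total {0,3}
L2 = {7}  total {0,3,7}
Reachable = {0,3,7}

Answer: UNREACHABLE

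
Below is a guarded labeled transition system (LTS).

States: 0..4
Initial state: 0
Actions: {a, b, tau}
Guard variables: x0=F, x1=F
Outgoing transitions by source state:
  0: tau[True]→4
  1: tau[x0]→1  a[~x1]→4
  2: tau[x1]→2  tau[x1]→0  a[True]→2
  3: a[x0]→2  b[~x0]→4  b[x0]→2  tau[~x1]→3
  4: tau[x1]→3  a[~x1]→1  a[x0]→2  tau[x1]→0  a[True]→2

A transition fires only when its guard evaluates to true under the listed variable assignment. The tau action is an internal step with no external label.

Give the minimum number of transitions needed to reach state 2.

Layered search for 2:
  L0 = {0}
  L1 = {4}
  L2 = {1,2}
2 enters at depth 2; path tau·a

Answer: 2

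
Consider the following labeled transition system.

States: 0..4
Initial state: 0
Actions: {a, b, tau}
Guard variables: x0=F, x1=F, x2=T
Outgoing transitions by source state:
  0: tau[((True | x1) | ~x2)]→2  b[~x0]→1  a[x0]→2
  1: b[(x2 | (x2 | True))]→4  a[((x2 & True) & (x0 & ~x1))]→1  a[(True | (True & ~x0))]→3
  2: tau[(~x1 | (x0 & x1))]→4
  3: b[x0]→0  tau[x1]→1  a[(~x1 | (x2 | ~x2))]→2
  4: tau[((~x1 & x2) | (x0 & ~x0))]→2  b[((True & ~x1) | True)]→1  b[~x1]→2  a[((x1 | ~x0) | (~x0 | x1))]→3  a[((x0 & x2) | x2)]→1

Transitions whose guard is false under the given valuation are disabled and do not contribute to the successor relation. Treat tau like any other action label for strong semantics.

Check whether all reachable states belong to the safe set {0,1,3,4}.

Allowed set {0,1,3,4}
R = {0,1,2,3,4}
  0: safe
  1: safe
  2: ✗ unsafe
  3: safe
  4: safe
reach 2 via tau — violates

Answer: INVARIANT VIOLATED at state 2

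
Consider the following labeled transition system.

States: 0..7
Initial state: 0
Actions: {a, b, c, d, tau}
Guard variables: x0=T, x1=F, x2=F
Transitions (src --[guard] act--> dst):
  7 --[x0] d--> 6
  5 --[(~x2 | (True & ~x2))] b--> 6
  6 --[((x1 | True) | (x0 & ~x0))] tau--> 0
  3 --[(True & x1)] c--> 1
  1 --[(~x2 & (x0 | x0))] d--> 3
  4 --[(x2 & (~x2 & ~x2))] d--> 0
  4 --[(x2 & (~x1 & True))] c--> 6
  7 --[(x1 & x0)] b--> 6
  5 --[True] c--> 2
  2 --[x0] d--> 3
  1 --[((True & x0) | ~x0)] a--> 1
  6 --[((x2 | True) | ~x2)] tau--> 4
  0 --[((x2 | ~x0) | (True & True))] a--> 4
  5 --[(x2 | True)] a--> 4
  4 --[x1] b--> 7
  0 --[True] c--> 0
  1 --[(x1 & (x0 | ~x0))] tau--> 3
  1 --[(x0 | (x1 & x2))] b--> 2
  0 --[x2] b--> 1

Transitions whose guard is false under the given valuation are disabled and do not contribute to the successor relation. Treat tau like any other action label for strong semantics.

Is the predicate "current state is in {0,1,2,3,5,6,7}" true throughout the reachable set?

Answer: INVARIANT VIOLATED at state 4

Trace:
Allowed set {0,1,2,3,5,6,7}
R = {0,4}
  0: ok
  4: outside
counterexample path to 4: a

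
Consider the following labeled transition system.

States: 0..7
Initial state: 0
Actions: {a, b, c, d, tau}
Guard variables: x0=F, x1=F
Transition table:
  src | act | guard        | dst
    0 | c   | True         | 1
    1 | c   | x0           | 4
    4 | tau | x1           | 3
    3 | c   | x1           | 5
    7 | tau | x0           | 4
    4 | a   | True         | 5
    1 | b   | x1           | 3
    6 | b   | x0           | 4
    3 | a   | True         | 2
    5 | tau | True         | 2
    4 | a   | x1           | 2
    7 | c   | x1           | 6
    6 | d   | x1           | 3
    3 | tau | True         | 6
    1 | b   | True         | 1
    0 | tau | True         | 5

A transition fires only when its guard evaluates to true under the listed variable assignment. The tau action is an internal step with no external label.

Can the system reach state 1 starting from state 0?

After dropping false guards: 7 live edges.
Layer 0: {0}
Layer 1: {1,5}  cumulative {0,1,5}
Layer 2: {2}  cumulative {0,1,2,5}
Reachable = {0,1,2,5}
trace reaching 1: c

Answer: REACHABLE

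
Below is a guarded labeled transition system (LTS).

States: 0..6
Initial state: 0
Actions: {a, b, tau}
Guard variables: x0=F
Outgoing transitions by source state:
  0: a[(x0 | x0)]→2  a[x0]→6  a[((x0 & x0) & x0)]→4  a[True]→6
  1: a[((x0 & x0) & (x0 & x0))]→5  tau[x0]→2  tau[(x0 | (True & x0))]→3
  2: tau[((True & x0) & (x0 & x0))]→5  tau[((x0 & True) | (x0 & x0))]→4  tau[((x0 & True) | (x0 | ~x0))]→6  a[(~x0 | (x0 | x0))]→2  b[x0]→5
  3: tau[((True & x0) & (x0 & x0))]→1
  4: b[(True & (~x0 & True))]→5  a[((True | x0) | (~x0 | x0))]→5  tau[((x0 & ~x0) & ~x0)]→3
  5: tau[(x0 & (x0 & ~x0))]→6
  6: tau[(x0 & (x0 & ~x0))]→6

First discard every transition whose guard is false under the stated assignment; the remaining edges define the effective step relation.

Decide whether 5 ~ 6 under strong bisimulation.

Refine partition for ~:
  round 0: {{0,1,2,3,4,5,6}}
  round 1: {{0},{1,3,5,6},{2},{4}}
4 equivalence class(es) (converged in 2)
[5]={1,3,5,6}  [6]={1,3,5,6}

Answer: BISIMILAR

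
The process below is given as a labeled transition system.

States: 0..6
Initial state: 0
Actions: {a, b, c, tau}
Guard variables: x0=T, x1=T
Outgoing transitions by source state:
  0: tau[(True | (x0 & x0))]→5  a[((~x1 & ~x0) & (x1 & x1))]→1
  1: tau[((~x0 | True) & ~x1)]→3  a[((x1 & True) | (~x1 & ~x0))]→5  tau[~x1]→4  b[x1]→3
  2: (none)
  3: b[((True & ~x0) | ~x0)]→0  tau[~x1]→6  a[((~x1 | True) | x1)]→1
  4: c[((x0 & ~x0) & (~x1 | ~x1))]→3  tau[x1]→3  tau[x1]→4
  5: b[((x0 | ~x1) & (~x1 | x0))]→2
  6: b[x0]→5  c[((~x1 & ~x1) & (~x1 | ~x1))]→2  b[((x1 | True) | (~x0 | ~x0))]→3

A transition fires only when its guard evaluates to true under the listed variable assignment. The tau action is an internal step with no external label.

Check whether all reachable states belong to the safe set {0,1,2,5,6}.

Inv-set: {0,1,2,5,6}
Reach set: {0,2,5}
  0: safe
  2: safe
  5: safe

Answer: INVARIANT HOLDS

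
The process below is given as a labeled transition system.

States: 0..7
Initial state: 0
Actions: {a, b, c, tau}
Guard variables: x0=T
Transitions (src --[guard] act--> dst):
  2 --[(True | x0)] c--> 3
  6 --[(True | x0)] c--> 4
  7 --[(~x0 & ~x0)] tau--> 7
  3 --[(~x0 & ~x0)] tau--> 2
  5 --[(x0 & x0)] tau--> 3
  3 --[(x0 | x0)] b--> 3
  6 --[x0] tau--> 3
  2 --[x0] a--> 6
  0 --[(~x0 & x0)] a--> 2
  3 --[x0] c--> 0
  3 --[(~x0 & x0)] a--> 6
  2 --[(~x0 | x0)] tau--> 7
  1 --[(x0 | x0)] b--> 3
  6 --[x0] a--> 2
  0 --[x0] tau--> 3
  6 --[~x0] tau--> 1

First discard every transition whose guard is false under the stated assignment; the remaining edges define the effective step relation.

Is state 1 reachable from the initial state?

Answer: UNREACHABLE

Trace:
Guard filter leaves 11 enabled edge(s).
depth 0: {0}
depth 1: {3}  cumulative {0,3}
Reachable = {0,3}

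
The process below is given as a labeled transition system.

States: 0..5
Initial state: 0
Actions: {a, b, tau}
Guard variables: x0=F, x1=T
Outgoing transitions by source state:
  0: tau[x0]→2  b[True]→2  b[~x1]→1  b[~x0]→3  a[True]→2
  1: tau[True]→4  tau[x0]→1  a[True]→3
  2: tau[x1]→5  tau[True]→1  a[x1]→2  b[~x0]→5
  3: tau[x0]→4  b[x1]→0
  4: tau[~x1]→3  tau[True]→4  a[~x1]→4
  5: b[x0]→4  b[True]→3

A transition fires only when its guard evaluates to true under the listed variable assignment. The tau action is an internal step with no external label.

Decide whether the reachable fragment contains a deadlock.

Answer: DEADLOCK-FREE

Analysis:
Reach set: {0,1,2,3,4,5}
  0: a→2  b→2  b→3  [3 out]
  1: a→3  tau→4  [2 out]
  2: a→2  b→5  tau→1  tau→5  [4 out]
  3: b→0  [1 out]
  4: tau→4  [1 out]
  5: b→3  [1 out]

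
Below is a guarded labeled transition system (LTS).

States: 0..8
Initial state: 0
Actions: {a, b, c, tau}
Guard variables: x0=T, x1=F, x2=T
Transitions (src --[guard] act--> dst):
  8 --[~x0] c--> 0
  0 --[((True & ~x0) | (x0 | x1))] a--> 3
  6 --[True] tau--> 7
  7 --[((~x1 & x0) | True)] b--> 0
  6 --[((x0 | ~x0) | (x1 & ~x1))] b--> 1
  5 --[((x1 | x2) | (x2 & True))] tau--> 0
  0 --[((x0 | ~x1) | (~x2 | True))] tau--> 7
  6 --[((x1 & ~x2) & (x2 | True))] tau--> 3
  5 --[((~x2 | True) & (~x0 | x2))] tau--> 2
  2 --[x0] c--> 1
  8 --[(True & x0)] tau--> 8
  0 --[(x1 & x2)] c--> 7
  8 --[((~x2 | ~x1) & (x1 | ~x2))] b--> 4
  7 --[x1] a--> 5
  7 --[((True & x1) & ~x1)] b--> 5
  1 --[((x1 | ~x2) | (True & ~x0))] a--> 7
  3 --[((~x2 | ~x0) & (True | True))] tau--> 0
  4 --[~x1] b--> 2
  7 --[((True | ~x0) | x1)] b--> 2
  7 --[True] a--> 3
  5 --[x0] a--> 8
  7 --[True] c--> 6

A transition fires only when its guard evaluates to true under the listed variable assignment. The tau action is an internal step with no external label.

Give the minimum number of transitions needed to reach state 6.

Layered search for 6:
  depth 0: {0}
  depth 1: {3,7}
  depth 2: {2,6}
6 enters at depth 2; path tau·c

Answer: 2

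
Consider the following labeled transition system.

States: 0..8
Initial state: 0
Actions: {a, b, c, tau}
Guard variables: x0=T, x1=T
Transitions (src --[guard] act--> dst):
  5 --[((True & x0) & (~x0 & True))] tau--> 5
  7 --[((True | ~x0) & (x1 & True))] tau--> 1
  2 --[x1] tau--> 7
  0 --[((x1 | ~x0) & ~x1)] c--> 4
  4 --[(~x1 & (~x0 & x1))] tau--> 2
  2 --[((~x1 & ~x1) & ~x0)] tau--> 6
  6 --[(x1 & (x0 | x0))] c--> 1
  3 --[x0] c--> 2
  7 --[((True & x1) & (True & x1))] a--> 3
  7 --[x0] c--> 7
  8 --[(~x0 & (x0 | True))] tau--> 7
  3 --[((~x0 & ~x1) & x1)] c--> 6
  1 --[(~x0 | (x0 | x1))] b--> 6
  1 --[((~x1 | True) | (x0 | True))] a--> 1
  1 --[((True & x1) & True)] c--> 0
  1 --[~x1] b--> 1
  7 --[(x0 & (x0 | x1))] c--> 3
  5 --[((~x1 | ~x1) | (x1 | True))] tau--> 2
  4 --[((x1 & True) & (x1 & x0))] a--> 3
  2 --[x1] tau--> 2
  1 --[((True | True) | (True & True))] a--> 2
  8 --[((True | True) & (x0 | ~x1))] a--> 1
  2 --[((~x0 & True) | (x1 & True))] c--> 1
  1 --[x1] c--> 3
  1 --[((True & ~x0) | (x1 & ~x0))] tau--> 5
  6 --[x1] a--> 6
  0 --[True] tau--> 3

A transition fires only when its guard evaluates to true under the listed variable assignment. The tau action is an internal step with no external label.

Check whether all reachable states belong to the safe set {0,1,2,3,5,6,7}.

Safe = {0,1,2,3,5,6,7}
Reachable = {0,1,2,3,6,7}
  0: ok
  1: ok
  2: ok
  3: ok
  6: ok
  7: ok

Answer: INVARIANT HOLDS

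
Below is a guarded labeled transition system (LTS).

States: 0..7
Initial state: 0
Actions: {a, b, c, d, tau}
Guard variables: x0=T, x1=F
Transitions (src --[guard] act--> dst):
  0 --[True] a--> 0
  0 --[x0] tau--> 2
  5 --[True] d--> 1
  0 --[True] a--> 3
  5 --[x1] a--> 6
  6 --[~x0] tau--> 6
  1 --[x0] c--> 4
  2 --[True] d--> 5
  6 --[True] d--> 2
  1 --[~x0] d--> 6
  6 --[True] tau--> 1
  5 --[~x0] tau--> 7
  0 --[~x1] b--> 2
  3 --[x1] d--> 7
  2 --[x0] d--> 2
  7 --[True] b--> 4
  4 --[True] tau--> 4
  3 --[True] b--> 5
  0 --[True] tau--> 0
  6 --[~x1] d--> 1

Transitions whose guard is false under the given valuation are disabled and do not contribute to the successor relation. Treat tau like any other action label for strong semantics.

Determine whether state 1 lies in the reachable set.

Answer: REACHABLE

Analysis:
15 transition(s) survive guard evaluation.
L0 = {0}
L1 = {2,3}  cumulative {0,2,3}
L2 = {5}  cumulative {0,2,3,5}
L3 = {1}  cumulative {0,1,2,3,5}
L4 = {4}  cumulative {0,1,2,3,4,5}
Reach set: {0,1,2,3,4,5}
witness 1: a·b·d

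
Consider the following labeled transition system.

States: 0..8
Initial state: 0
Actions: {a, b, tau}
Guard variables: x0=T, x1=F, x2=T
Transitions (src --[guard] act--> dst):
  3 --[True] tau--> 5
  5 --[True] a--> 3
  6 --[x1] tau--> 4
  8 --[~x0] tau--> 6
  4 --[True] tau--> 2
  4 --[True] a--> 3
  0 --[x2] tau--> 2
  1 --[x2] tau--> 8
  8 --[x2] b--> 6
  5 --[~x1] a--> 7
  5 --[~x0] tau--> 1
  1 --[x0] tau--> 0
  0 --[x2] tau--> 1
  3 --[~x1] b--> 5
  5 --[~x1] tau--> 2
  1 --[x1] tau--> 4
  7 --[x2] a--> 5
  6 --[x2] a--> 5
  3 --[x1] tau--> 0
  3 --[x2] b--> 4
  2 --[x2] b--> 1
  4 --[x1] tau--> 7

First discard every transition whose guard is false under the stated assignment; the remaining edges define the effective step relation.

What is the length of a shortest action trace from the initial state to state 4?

Answer: 6

Working:
Breadth-first toward 4:
  depth 0: {0}
  depth 1: {1,2}
  depth 2: {8}
  depth 3: {6}
  depth 4: {5}
  depth 5: {3,7}
  depth 6: {4}
first hit 4 at d=6 via tau·tau·b·a·a·b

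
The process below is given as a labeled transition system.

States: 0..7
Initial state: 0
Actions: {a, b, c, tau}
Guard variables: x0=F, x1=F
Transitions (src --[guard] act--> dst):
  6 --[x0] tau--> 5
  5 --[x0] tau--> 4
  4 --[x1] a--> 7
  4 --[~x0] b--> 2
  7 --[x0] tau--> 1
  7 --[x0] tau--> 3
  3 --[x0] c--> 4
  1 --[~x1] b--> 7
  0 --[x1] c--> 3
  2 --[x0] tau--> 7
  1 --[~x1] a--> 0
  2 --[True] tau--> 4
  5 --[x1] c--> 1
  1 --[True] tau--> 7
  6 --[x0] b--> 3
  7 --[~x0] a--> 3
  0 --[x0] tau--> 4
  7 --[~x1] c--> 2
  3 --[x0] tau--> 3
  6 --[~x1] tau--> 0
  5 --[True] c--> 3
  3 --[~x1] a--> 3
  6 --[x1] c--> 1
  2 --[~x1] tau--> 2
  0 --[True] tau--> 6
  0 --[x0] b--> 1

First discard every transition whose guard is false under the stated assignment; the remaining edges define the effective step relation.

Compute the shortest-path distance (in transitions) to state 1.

Layered search for 1:
  L0 = {0}
  L1 = {6}
1 never appears.

Answer: UNREACHABLE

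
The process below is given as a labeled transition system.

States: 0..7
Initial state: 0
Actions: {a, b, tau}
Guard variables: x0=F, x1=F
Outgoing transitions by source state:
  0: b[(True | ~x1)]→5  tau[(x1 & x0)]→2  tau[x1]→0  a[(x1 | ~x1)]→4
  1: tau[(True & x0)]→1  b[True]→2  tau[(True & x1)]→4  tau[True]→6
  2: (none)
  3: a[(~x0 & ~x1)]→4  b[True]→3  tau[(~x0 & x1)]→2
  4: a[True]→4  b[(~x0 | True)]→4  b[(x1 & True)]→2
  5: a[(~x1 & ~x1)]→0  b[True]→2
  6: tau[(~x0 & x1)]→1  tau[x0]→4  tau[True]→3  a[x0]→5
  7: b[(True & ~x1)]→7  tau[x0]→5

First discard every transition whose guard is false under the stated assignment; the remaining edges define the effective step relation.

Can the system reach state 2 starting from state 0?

Answer: REACHABLE

Analysis:
After dropping false guards: 12 live edges.
depth 0: {0}
depth 1: {4,5}  now seen {0,4,5}
depth 2: {2}  now seen {0,2,4,5}
Reachable = {0,2,4,5}
trace reaching 2: b·b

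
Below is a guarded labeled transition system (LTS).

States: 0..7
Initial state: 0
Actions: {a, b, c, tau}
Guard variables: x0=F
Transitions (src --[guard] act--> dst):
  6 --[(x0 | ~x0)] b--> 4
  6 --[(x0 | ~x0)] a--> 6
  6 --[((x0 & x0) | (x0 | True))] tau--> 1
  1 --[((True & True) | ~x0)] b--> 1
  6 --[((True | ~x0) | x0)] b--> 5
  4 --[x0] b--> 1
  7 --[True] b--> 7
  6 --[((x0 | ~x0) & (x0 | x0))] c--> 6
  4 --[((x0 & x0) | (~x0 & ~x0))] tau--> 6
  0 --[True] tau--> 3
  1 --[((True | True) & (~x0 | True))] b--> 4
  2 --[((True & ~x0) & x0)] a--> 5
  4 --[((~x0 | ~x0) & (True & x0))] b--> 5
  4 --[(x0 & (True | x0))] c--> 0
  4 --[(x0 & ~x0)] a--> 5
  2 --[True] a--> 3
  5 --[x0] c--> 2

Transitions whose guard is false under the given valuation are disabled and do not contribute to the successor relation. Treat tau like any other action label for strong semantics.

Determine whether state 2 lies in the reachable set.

Answer: UNREACHABLE

Trace:
Guard filter leaves 10 enabled edge(s).
Layer 0: {0}
Layer 1: {3}  total {0,3}
Reach set: {0,3}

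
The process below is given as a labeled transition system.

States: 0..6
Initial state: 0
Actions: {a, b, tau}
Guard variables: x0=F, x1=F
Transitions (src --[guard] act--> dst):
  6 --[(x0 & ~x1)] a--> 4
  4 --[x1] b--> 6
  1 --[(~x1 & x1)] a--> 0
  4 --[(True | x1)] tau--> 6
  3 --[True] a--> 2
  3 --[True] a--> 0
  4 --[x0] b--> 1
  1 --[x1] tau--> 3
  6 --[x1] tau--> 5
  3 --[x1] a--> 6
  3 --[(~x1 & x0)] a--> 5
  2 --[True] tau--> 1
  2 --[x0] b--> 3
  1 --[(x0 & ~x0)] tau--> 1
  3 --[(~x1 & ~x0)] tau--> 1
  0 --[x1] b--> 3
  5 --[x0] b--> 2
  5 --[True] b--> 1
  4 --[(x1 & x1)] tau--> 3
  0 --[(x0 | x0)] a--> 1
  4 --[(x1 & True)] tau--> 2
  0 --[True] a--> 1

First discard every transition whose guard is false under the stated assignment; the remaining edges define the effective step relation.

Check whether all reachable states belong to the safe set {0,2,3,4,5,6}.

Answer: INVARIANT VIOLATED at state 1

Working:
Safe = {0,2,3,4,5,6}
Reach set: {0,1}
  0: ✓
  1: VIOLATES
counterexample path to 1: a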